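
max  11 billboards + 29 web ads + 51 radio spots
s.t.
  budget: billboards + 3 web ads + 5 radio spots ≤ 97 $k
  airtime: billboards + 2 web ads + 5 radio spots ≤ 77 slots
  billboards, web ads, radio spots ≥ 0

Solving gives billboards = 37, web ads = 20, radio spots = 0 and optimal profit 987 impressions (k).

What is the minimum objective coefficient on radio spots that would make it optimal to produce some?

55

Check each constraint at x*: budget 97/97 (tight); airtime 77/77 (tight).
The binding rows give the dual system: 1·y_budget + 1·y_airtime = 11 and 3·y_budget + 2·y_airtime = 29.
Solving: y_budget = 7, y_airtime = 4.
radio spots enters the basis when its profit ≥ yᵀa₃ = 7·5 + 4·5 = 55.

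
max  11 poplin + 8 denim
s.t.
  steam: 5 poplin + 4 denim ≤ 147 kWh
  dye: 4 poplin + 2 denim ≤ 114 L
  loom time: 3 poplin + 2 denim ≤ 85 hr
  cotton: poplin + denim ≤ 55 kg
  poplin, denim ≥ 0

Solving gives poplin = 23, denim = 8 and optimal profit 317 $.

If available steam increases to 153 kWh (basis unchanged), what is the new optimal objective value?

323

At the optimum: steam uses 147 of 147 (binding); dye uses 108 of 114 (slack = 6); loom time uses 85 of 85 (binding); cotton uses 31 of 55 (slack = 24).
Slack constraints have shadow price 0 (complementary slackness).
The binding rows give the dual system: 5·y_steam + 3·y_loom time = 11 and 4·y_steam + 2·y_loom time = 8.
This yields shadow prices y_steam = 1, y_loom time = 2.
Δz = y_steam·Δb = 1 × (6) = 6, so new z* = 317 + 6 = 323.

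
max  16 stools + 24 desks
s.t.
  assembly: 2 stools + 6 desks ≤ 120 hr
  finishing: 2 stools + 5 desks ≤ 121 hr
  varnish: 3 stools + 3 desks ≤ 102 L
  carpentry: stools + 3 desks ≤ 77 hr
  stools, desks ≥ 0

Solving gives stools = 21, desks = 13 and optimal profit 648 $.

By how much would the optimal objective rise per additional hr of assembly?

2

Binding: assembly and varnish. Non-binding: finishing (14 unused), carpentry (17 unused).
Slack constraints have shadow price 0 (complementary slackness).
The binding rows give the dual system: 2·y_assembly + 3·y_varnish = 16 and 6·y_assembly + 3·y_varnish = 24.
This yields shadow prices y_assembly = 2, y_varnish = 4.
Shadow price of assembly = 2.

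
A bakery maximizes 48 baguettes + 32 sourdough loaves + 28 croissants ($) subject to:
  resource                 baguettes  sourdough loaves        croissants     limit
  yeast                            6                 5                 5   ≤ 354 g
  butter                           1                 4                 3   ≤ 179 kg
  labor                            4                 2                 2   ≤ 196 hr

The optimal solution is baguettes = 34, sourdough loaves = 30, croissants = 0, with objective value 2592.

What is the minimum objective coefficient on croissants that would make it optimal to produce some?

32

Check each constraint at x*: yeast 354/354 (tight); butter 154/179 (slack 25); labor 196/196 (tight).
Since butter is not tight, its dual is 0.
Dual feasibility on the basic columns requires 6·y_yeast + 4·y_labor = 48, 5·y_yeast + 2·y_labor = 32.
→ y_yeast = 4 and y_labor = 6.
croissants enters the basis when its profit ≥ yᵀa₃ = 4·5 + 6·2 = 32.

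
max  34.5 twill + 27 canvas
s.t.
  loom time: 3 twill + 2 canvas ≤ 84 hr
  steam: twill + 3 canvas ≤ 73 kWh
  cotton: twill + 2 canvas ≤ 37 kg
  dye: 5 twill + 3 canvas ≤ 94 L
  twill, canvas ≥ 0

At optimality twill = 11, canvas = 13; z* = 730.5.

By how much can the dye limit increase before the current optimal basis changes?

43.75

Binding constraints: cotton, dye. The basis is B = [[1,2],[5,3]] with det -7.
Per unit increase in dye, x* moves by d = (0.2857, -0.1429).
The basis stays optimal until loom time becomes binding; allowable increase = 43.75 L.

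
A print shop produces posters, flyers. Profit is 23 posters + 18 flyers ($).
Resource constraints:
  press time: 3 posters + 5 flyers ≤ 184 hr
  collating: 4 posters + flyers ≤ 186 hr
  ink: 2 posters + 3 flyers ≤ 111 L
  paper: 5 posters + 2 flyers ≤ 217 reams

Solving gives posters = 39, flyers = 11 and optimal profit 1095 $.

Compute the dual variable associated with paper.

3

At the optimum: press time uses 172 of 184 (slack = 12); collating uses 167 of 186 (slack = 19); ink uses 111 of 111 (binding); paper uses 217 of 217 (binding).
By complementary slackness, y = 0 for the non-binding constraints.
From A_Bᵀ y = c: 2·y_ink + 5·y_paper = 23; 3·y_ink + 2·y_paper = 18.
→ y_ink = 4 and y_paper = 3.
Shadow price of paper = 3.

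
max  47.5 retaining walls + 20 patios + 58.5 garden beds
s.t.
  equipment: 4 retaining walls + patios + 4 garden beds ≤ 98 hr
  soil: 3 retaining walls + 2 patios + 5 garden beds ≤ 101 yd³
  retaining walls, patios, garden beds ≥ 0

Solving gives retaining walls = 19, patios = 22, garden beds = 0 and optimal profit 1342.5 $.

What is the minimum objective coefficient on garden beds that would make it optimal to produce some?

At the optimum: equipment uses 98 of 98 (binding); soil uses 101 of 101 (binding).
The binding rows give the dual system: 4·y_equipment + 3·y_soil = 47.5 and 1·y_equipment + 2·y_soil = 20.
→ y_equipment = 7 and y_soil = 6.5.
garden beds enters the basis when its profit ≥ yᵀa₃ = 7·4 + 6.5·5 = 60.5.

60.5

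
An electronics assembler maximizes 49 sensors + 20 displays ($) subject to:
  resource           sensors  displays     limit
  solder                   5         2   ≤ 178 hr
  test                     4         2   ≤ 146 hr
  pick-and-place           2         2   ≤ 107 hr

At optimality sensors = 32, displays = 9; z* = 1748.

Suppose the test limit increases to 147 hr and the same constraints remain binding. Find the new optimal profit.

1749

At the optimum: solder uses 178 of 178 (binding); test uses 146 of 146 (binding); pick-and-place uses 82 of 107 (slack = 25).
By complementary slackness, y = 0 for the non-binding constraint.
From A_Bᵀ y = c: 5·y_solder + 4·y_test = 49; 2·y_solder + 2·y_test = 20.
This yields shadow prices y_solder = 9, y_test = 1.
Δz = y_test·Δb = 1 × (1) = 1, so new z* = 1748 + 1 = 1749.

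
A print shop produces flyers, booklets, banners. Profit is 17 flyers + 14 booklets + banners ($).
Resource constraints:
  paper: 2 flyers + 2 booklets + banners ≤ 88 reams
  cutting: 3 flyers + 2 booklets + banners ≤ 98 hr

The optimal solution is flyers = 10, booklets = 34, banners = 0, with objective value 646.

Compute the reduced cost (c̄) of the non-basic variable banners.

-6

At the optimum: paper uses 88 of 88 (binding); cutting uses 98 of 98 (binding).
From A_Bᵀ y = c: 2·y_paper + 3·y_cutting = 17; 2·y_paper + 2·y_cutting = 14.
→ y_paper = 4 and y_cutting = 3.
Reduced cost of banners: c₃ − yᵀa₃ = 1 − (4·1 + 3·1) = 1 − 7 = -6.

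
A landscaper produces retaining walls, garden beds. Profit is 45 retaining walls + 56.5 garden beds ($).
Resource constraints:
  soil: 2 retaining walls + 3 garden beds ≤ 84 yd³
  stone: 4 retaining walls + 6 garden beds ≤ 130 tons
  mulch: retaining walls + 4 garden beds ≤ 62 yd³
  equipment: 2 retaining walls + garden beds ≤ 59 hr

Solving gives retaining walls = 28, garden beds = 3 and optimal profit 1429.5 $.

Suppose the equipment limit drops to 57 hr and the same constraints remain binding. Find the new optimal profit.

1418.5

Binding: stone and equipment. Non-binding: soil (19 unused), mulch (22 unused).
Since soil, mulch are not tight, their duals are 0.
From A_Bᵀ y = c: 4·y_stone + 2·y_equipment = 45; 6·y_stone + 1·y_equipment = 56.5.
This yields shadow prices y_stone = 8.5, y_equipment = 5.5.
Δz = y_equipment·Δb = 5.5 × (-2) = -11, so new z* = 1429.5 − 11 = 1418.5.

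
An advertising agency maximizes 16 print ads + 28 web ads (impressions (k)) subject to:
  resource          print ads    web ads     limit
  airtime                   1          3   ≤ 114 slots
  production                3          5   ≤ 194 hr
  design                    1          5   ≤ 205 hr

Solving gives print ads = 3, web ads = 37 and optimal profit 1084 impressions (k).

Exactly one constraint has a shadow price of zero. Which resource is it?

airtime: 114/114 (binding)
production: 194/194 (binding)
design: 188/205 (slack 17)
By complementary slackness, a constraint with positive slack has shadow price 0 → design.

design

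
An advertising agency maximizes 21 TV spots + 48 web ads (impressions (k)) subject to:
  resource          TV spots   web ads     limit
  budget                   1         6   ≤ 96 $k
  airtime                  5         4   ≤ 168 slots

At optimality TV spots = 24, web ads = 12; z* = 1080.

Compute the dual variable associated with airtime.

3

Both budget and airtime are binding at x*.
The binding rows give the dual system: 1·y_budget + 5·y_airtime = 21 and 6·y_budget + 4·y_airtime = 48.
Solving: y_budget = 6, y_airtime = 3.
Shadow price of airtime = 3.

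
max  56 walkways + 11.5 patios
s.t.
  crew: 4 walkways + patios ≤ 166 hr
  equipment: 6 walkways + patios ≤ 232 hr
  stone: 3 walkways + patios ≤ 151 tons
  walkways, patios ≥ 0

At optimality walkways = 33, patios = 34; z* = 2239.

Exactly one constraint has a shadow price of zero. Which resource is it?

crew: 166/166 (binding)
equipment: 232/232 (binding)
stone: 133/151 (slack 18)
By complementary slackness, a constraint with positive slack has shadow price 0 → stone.

stone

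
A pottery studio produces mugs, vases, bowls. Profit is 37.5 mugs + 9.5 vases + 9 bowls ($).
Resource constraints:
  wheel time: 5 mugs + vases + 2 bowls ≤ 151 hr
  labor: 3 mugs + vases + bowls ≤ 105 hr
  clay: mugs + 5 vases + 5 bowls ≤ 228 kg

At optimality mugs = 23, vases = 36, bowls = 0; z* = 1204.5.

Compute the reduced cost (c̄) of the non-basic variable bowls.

At the optimum: wheel time uses 151 of 151 (binding); labor uses 105 of 105 (binding); clay uses 203 of 228 (slack = 25).
Since clay is not tight, its dual is 0.
From A_Bᵀ y = c: 5·y_wheel time + 3·y_labor = 37.5; 1·y_wheel time + 1·y_labor = 9.5.
Solving: y_wheel time = 4.5, y_labor = 5.
Reduced cost of bowls: c₃ − yᵀa₃ = 9 − (4.5·2 + 5·1) = 9 − 14 = -5.

-5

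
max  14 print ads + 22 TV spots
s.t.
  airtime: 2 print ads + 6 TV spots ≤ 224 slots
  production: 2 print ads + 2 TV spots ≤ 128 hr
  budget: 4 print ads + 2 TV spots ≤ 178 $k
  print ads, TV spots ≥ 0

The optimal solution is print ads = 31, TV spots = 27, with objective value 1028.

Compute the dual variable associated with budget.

2

At the optimum: airtime uses 224 of 224 (binding); production uses 116 of 128 (slack = 12); budget uses 178 of 178 (binding).
By complementary slackness, y = 0 for the non-binding constraint.
From A_Bᵀ y = c: 2·y_airtime + 4·y_budget = 14; 6·y_airtime + 2·y_budget = 22.
This yields shadow prices y_airtime = 3, y_budget = 2.
Shadow price of budget = 2.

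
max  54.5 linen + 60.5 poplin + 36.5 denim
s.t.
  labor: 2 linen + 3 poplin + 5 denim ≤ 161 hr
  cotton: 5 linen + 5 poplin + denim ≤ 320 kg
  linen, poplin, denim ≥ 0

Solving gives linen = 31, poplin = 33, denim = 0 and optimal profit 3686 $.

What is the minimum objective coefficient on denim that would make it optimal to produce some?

38.5

Check each constraint at x*: labor 161/161 (tight); cotton 320/320 (tight).
Dual feasibility on the basic columns requires 2·y_labor + 5·y_cotton = 54.5, 3·y_labor + 5·y_cotton = 60.5.
→ y_labor = 6 and y_cotton = 8.5.
denim enters the basis when its profit ≥ yᵀa₃ = 6·5 + 8.5·1 = 38.5.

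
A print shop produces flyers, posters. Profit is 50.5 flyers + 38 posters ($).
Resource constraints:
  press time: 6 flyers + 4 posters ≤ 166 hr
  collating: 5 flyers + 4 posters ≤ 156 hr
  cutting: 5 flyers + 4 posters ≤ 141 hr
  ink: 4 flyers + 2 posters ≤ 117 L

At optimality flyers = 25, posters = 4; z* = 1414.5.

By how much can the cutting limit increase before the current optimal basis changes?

Binding constraints: press time, cutting. The basis is B = [[6,4],[5,4]] with det 4.
Per unit increase in cutting, x* moves by d = (-1, 1.5).
The basis stays optimal until collating becomes binding; allowable increase = 15 hr.

15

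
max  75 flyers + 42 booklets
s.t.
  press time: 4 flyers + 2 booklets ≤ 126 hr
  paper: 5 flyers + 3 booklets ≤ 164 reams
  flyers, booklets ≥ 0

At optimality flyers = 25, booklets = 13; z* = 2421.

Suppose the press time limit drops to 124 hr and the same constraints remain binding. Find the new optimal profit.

At the optimum: press time uses 126 of 126 (binding); paper uses 164 of 164 (binding).
Dual feasibility on the basic columns requires 4·y_press time + 5·y_paper = 75, 2·y_press time + 3·y_paper = 42.
This yields shadow prices y_press time = 7.5, y_paper = 9.
Δz = y_press time·Δb = 7.5 × (-2) = -15, so new z* = 2421 − 15 = 2406.

2406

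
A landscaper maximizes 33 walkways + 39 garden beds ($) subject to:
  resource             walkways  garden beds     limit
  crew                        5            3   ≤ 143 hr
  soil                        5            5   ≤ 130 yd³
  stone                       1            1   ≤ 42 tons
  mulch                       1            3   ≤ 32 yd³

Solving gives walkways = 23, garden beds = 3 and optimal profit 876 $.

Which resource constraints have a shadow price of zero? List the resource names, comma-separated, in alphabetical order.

crew, stone

crew: 124/143 (slack 19)
soil: 130/130 (binding)
stone: 26/42 (slack 16)
mulch: 32/32 (binding)
By complementary slackness, a constraint with positive slack has shadow price 0 → crew, stone.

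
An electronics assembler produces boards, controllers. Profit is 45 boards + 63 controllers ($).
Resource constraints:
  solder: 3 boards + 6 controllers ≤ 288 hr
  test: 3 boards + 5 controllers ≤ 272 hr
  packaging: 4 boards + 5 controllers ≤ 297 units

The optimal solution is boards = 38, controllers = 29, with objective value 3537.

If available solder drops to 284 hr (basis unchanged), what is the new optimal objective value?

Check each constraint at x*: solder 288/288 (tight); test 259/272 (slack 13); packaging 297/297 (tight).
By complementary slackness, y = 0 for the non-binding constraint.
From A_Bᵀ y = c: 3·y_solder + 4·y_packaging = 45; 6·y_solder + 5·y_packaging = 63.
Solving: y_solder = 3, y_packaging = 9.
Δz = y_solder·Δb = 3 × (-4) = -12, so new z* = 3537 − 12 = 3525.

3525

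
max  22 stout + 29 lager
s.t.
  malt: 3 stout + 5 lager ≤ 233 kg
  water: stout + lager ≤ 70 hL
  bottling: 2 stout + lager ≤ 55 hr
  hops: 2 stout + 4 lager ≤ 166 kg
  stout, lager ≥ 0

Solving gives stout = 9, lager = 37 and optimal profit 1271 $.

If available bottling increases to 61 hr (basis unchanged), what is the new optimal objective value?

1301

Binding: bottling and hops. Non-binding: malt (21 unused), water (24 unused).
By complementary slackness, y = 0 for the non-binding constraints.
Dual feasibility on the basic columns requires 2·y_bottling + 2·y_hops = 22, 1·y_bottling + 4·y_hops = 29.
This yields shadow prices y_bottling = 5, y_hops = 6.
Δz = y_bottling·Δb = 5 × (6) = 30, so new z* = 1271 + 30 = 1301.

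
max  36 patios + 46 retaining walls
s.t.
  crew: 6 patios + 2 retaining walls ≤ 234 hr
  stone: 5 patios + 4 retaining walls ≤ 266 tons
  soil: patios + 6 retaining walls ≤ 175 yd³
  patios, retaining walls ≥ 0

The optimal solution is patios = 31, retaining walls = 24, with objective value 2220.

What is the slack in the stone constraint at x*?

stone used = 5·31 + 4·24 = 251; slack = 266 − 251 = 15.

15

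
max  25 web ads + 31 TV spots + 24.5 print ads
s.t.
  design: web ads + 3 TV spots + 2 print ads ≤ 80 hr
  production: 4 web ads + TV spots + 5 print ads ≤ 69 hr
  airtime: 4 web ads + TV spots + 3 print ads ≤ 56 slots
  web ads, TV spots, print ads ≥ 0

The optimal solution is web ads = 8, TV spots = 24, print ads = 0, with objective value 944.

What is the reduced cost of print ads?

-5.5

Binding: design and airtime. Non-binding: production (13 unused).
By complementary slackness, y = 0 for the non-binding constraint.
From A_Bᵀ y = c: 1·y_design + 4·y_airtime = 25; 3·y_design + 1·y_airtime = 31.
This yields shadow prices y_design = 9, y_airtime = 4.
Reduced cost of print ads: c₃ − yᵀa₃ = 24.5 − (9·2 + 4·3) = 24.5 − 30 = -5.5.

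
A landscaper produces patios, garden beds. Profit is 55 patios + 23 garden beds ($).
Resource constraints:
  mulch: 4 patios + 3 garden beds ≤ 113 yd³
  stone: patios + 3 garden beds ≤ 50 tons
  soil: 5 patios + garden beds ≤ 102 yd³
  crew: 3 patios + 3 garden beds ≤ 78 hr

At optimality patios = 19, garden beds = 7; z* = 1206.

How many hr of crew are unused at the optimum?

crew used = 3·19 + 3·7 = 78; slack = 78 − 78 = 0.

0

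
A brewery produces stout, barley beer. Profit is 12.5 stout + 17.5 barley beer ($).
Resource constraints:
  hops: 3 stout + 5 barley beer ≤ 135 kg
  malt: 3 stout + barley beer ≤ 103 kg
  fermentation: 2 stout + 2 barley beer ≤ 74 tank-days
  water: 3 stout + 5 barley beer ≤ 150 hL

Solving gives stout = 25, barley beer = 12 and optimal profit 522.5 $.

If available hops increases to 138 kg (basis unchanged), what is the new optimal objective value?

530

At the optimum: hops uses 135 of 135 (binding); malt uses 87 of 103 (slack = 16); fermentation uses 74 of 74 (binding); water uses 135 of 150 (slack = 15).
By complementary slackness, y = 0 for the non-binding constraints.
Dual feasibility on the basic columns requires 3·y_hops + 2·y_fermentation = 12.5, 5·y_hops + 2·y_fermentation = 17.5.
This yields shadow prices y_hops = 2.5, y_fermentation = 2.5.
Δz = y_hops·Δb = 2.5 × (3) = 7.5, so new z* = 522.5 + 7.5 = 530.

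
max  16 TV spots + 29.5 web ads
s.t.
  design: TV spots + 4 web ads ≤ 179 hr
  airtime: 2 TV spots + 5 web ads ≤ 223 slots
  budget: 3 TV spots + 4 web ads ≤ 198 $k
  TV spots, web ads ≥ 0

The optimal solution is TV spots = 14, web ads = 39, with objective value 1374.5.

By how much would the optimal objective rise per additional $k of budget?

Binding: airtime and budget. Non-binding: design (9 unused).
By complementary slackness, y = 0 for the non-binding constraint.
Dual feasibility on the basic columns requires 2·y_airtime + 3·y_budget = 16, 5·y_airtime + 4·y_budget = 29.5.
Solving: y_airtime = 3.5, y_budget = 3.
Shadow price of budget = 3.

3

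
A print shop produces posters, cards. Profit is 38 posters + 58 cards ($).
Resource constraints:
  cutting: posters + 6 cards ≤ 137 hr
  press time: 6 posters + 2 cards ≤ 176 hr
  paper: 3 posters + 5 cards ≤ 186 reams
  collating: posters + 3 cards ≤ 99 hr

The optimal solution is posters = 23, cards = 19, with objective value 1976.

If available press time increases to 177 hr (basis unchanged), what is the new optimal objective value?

At the optimum: cutting uses 137 of 137 (binding); press time uses 176 of 176 (binding); paper uses 164 of 186 (slack = 22); collating uses 80 of 99 (slack = 19).
Slack constraints have shadow price 0 (complementary slackness).
The binding rows give the dual system: 1·y_cutting + 6·y_press time = 38 and 6·y_cutting + 2·y_press time = 58.
→ y_cutting = 8 and y_press time = 5.
Δz = y_press time·Δb = 5 × (1) = 5, so new z* = 1976 + 5 = 1981.

1981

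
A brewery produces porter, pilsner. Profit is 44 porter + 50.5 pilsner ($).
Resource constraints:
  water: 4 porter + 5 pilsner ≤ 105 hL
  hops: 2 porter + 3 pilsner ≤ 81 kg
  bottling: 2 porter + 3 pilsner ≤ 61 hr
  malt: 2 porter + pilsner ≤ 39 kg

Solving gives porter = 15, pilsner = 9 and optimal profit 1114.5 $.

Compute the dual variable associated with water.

Binding: water and malt. Non-binding: hops (24 unused), bottling (4 unused).
By complementary slackness, y = 0 for the non-binding constraints.
From A_Bᵀ y = c: 4·y_water + 2·y_malt = 44; 5·y_water + 1·y_malt = 50.5.
This yields shadow prices y_water = 9.5, y_malt = 3.
Shadow price of water = 9.5.

9.5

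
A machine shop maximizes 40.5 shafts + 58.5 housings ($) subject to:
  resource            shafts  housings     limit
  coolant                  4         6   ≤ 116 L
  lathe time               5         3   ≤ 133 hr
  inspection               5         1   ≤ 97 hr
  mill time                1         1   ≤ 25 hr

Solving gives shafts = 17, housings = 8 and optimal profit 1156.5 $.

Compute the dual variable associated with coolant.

9

Check each constraint at x*: coolant 116/116 (tight); lathe time 109/133 (slack 24); inspection 93/97 (slack 4); mill time 25/25 (tight).
Since lathe time, inspection are not tight, their duals are 0.
From A_Bᵀ y = c: 4·y_coolant + 1·y_mill time = 40.5; 6·y_coolant + 1·y_mill time = 58.5.
This yields shadow prices y_coolant = 9, y_mill time = 4.5.
Shadow price of coolant = 9.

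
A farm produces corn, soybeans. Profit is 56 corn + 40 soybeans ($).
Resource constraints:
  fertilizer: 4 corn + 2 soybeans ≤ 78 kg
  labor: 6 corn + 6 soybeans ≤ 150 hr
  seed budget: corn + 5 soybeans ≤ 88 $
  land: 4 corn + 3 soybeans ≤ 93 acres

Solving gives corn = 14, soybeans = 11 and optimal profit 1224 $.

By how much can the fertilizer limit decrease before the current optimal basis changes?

Binding constraints: fertilizer, labor. The basis is B = [[4,2],[6,6]] with det 12.
Per unit decrease in fertilizer, x* moves by d = (-0.5, 0.5).
The basis stays optimal until seed budget becomes binding; allowable decrease = 9.5 kg.

9.5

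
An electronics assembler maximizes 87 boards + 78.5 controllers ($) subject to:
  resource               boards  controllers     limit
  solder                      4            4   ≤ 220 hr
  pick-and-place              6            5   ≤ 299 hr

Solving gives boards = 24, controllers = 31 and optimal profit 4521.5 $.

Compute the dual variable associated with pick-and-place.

8.5

Check each constraint at x*: solder 220/220 (tight); pick-and-place 299/299 (tight).
The binding rows give the dual system: 4·y_solder + 6·y_pick-and-place = 87 and 4·y_solder + 5·y_pick-and-place = 78.5.
Solving: y_solder = 9, y_pick-and-place = 8.5.
Shadow price of pick-and-place = 8.5.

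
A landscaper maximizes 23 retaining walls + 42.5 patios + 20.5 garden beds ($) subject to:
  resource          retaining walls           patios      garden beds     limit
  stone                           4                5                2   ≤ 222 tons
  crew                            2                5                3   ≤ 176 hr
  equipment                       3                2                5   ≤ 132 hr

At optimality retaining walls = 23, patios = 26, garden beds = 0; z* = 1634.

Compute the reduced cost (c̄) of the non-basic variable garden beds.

-2

Binding: stone and crew. Non-binding: equipment (11 unused).
Since equipment is not tight, its dual is 0.
Dual feasibility on the basic columns requires 4·y_stone + 2·y_crew = 23, 5·y_stone + 5·y_crew = 42.5.
This yields shadow prices y_stone = 3, y_crew = 5.5.
Reduced cost of garden beds: c₃ − yᵀa₃ = 20.5 − (3·2 + 5.5·3) = 20.5 − 22.5 = -2.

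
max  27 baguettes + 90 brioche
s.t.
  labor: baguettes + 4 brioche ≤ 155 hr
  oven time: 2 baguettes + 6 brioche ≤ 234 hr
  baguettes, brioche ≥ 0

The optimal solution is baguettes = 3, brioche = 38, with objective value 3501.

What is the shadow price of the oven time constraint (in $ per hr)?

9

At the optimum: labor uses 155 of 155 (binding); oven time uses 234 of 234 (binding).
From A_Bᵀ y = c: 1·y_labor + 2·y_oven time = 27; 4·y_labor + 6·y_oven time = 90.
→ y_labor = 9 and y_oven time = 9.
Shadow price of oven time = 9.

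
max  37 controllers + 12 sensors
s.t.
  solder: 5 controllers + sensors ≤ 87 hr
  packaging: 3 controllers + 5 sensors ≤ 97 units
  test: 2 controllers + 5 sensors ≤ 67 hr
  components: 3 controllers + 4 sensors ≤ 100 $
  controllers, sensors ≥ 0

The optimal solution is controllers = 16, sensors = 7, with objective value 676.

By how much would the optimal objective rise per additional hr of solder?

7

Check each constraint at x*: solder 87/87 (tight); packaging 83/97 (slack 14); test 67/67 (tight); components 76/100 (slack 24).
By complementary slackness, y = 0 for the non-binding constraints.
From A_Bᵀ y = c: 5·y_solder + 2·y_test = 37; 1·y_solder + 5·y_test = 12.
Solving: y_solder = 7, y_test = 1.
Shadow price of solder = 7.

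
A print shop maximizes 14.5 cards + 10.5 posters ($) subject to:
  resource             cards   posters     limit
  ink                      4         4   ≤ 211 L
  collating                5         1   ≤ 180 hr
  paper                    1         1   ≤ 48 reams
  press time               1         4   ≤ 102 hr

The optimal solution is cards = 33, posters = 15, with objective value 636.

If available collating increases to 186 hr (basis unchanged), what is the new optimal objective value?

642

Binding: collating and paper. Non-binding: ink (19 unused), press time (9 unused).
Slack constraints have shadow price 0 (complementary slackness).
Dual feasibility on the basic columns requires 5·y_collating + 1·y_paper = 14.5, 1·y_collating + 1·y_paper = 10.5.
Solving: y_collating = 1, y_paper = 9.5.
Δz = y_collating·Δb = 1 × (6) = 6, so new z* = 636 + 6 = 642.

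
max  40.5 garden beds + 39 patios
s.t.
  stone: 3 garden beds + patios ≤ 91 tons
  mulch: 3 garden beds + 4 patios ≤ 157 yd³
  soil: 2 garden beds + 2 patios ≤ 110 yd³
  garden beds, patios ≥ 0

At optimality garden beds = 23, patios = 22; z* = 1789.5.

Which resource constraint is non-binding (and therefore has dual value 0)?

stone: 91/91 (binding)
mulch: 157/157 (binding)
soil: 90/110 (slack 20)
By complementary slackness, a constraint with positive slack has shadow price 0 → soil.

soil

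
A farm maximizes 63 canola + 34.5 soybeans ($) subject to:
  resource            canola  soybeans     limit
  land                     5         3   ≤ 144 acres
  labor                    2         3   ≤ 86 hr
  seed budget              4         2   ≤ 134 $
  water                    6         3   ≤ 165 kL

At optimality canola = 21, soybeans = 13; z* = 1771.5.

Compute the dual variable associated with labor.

0

Check each constraint at x*: land 144/144 (tight); labor 81/86 (slack 5); seed budget 110/134 (slack 24); water 165/165 (tight).
Slack constraints have shadow price 0 (complementary slackness).
The binding rows give the dual system: 5·y_land + 6·y_water = 63 and 3·y_land + 3·y_water = 34.5.
→ y_land = 6 and y_water = 5.5.
Shadow price of labor = 0.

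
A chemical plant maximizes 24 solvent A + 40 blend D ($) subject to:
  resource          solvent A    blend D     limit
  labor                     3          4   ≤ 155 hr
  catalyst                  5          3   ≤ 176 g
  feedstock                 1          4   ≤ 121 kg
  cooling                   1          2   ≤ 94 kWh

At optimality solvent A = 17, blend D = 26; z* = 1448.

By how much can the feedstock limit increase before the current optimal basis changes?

Binding constraints: labor, feedstock. The basis is B = [[3,4],[1,4]] with det 8.
Per unit increase in feedstock, x* moves by d = (-0.5, 0.375).
The basis stays optimal until solvent A reaches 0; allowable increase = 34 kg.

34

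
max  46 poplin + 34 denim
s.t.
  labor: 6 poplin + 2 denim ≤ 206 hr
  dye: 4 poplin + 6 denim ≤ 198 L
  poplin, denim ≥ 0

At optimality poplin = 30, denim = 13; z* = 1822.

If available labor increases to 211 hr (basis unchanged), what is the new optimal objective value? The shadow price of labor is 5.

Δb = 5, so new z* = 1822 + (5)·(5) = 1822 + 25 = 1847.

1847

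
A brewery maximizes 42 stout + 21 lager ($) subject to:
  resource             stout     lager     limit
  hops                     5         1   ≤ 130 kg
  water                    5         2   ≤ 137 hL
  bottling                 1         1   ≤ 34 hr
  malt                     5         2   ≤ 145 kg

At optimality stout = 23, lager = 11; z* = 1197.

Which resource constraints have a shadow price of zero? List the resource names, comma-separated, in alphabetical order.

hops, malt

hops: 126/130 (slack 4)
water: 137/137 (binding)
bottling: 34/34 (binding)
malt: 137/145 (slack 8)
By complementary slackness, a constraint with positive slack has shadow price 0 → hops, malt.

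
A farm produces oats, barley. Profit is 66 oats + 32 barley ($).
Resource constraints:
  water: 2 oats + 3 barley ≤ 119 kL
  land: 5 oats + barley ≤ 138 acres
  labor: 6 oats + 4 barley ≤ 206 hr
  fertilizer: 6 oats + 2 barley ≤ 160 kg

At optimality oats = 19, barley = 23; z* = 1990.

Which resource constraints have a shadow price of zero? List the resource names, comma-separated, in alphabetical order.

land, water

water: 107/119 (slack 12)
land: 118/138 (slack 20)
labor: 206/206 (binding)
fertilizer: 160/160 (binding)
By complementary slackness, a constraint with positive slack has shadow price 0 → land, water.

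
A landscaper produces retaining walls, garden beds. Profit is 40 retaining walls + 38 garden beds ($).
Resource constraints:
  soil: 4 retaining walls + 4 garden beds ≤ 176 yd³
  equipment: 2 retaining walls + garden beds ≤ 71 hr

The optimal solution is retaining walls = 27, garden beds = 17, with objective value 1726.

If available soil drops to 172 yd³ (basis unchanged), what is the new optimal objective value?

1690

Both soil and equipment are binding at x*.
Dual feasibility on the basic columns requires 4·y_soil + 2·y_equipment = 40, 4·y_soil + 1·y_equipment = 38.
Solving: y_soil = 9, y_equipment = 2.
Δz = y_soil·Δb = 9 × (-4) = -36, so new z* = 1726 − 36 = 1690.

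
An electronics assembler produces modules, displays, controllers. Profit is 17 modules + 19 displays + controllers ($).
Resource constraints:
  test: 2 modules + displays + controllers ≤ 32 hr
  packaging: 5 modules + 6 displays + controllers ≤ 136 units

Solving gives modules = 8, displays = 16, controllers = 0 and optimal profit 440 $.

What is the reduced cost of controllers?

-3

Check each constraint at x*: test 32/32 (tight); packaging 136/136 (tight).
From A_Bᵀ y = c: 2·y_test + 5·y_packaging = 17; 1·y_test + 6·y_packaging = 19.
→ y_test = 1 and y_packaging = 3.
Reduced cost of controllers: c₃ − yᵀa₃ = 1 − (1·1 + 3·1) = 1 − 4 = -3.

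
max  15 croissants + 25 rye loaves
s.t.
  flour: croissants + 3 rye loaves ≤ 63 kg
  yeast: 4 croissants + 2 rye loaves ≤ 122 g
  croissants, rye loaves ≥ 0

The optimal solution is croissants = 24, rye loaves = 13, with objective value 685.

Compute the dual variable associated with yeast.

Both flour and yeast are binding at x*.
The binding rows give the dual system: 1·y_flour + 4·y_yeast = 15 and 3·y_flour + 2·y_yeast = 25.
This yields shadow prices y_flour = 7, y_yeast = 2.
Shadow price of yeast = 2.

2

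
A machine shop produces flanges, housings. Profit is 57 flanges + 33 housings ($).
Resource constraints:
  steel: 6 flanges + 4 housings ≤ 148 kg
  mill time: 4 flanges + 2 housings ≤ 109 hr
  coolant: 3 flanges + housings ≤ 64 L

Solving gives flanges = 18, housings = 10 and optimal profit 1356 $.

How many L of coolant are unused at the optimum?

0

coolant used = 3·18 + 1·10 = 64; slack = 64 − 64 = 0.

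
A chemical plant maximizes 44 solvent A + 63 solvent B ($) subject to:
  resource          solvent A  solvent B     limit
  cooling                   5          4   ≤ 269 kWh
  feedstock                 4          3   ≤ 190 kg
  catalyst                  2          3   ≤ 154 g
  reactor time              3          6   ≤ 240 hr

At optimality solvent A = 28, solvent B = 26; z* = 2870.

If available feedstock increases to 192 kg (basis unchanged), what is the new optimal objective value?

Binding: feedstock and reactor time. Non-binding: cooling (25 unused), catalyst (20 unused).
Slack constraints have shadow price 0 (complementary slackness).
The binding rows give the dual system: 4·y_feedstock + 3·y_reactor time = 44 and 3·y_feedstock + 6·y_reactor time = 63.
Solving: y_feedstock = 5, y_reactor time = 8.
Δz = y_feedstock·Δb = 5 × (2) = 10, so new z* = 2870 + 10 = 2880.

2880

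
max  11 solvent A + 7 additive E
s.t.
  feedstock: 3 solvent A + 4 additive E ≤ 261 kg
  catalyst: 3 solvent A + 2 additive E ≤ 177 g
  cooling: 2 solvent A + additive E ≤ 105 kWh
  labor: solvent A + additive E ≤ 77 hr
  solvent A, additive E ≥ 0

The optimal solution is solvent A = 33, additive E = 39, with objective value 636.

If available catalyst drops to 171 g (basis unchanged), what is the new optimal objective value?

Check each constraint at x*: feedstock 255/261 (slack 6); catalyst 177/177 (tight); cooling 105/105 (tight); labor 72/77 (slack 5).
Since feedstock, labor are not tight, their duals are 0.
The binding rows give the dual system: 3·y_catalyst + 2·y_cooling = 11 and 2·y_catalyst + 1·y_cooling = 7.
This yields shadow prices y_catalyst = 3, y_cooling = 1.
Δz = y_catalyst·Δb = 3 × (-6) = -18, so new z* = 636 − 18 = 618.

618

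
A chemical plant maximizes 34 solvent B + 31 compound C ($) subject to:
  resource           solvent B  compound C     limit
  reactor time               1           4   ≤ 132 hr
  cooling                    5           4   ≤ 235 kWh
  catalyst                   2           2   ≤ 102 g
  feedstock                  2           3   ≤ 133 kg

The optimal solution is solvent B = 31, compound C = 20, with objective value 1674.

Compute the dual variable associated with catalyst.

Check each constraint at x*: reactor time 111/132 (slack 21); cooling 235/235 (tight); catalyst 102/102 (tight); feedstock 122/133 (slack 11).
By complementary slackness, y = 0 for the non-binding constraints.
Dual feasibility on the basic columns requires 5·y_cooling + 2·y_catalyst = 34, 4·y_cooling + 2·y_catalyst = 31.
This yields shadow prices y_cooling = 3, y_catalyst = 9.5.
Shadow price of catalyst = 9.5.

9.5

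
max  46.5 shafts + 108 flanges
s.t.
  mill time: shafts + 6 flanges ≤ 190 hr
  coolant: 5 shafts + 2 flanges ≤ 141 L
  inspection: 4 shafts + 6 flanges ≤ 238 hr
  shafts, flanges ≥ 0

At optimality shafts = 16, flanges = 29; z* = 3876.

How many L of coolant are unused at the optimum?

coolant used = 5·16 + 2·29 = 138; slack = 141 − 138 = 3.

3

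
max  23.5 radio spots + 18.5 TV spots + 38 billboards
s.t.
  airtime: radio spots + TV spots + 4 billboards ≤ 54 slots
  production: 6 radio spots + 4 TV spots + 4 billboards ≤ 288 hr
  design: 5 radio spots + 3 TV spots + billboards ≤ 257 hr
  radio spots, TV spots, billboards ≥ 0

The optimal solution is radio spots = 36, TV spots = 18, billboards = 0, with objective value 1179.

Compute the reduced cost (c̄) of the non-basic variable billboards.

At the optimum: airtime uses 54 of 54 (binding); production uses 288 of 288 (binding); design uses 234 of 257 (slack = 23).
Since design is not tight, its dual is 0.
The binding rows give the dual system: 1·y_airtime + 6·y_production = 23.5 and 1·y_airtime + 4·y_production = 18.5.
This yields shadow prices y_airtime = 8.5, y_production = 2.5.
Reduced cost of billboards: c₃ − yᵀa₃ = 38 − (8.5·4 + 2.5·4) = 38 − 44 = -6.

-6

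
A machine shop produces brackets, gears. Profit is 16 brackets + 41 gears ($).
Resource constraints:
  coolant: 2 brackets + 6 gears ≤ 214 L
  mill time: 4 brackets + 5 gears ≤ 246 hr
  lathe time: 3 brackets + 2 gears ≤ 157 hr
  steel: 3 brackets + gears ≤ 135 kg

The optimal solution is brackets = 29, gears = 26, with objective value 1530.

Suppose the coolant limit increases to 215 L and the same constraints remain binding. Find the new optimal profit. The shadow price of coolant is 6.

1536

Δb = 1, so new z* = 1530 + (6)·(1) = 1530 + 6 = 1536.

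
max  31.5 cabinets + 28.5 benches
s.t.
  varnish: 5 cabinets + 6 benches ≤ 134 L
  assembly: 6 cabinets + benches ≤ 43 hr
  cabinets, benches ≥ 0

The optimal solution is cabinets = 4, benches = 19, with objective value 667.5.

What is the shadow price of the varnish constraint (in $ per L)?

Both varnish and assembly are binding at x*.
The binding rows give the dual system: 5·y_varnish + 6·y_assembly = 31.5 and 6·y_varnish + 1·y_assembly = 28.5.
This yields shadow prices y_varnish = 4.5, y_assembly = 1.5.
Shadow price of varnish = 4.5.

4.5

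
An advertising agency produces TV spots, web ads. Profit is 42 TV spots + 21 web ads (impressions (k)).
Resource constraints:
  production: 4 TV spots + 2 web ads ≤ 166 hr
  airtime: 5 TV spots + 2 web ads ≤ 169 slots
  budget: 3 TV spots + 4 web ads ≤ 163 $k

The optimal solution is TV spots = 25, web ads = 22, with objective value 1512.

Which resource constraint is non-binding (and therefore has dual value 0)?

production: 144/166 (slack 22)
airtime: 169/169 (binding)
budget: 163/163 (binding)
By complementary slackness, a constraint with positive slack has shadow price 0 → production.

production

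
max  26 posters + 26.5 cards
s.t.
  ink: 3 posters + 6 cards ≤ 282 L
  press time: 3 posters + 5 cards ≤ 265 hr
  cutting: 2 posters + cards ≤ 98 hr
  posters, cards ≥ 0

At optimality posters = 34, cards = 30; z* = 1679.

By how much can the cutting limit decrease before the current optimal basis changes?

51

Binding constraints: ink, cutting. The basis is B = [[3,6],[2,1]] with det -9.
Per unit decrease in cutting, x* moves by d = (-0.6667, 0.3333).
The basis stays optimal until posters reaches 0; allowable decrease = 51 hr.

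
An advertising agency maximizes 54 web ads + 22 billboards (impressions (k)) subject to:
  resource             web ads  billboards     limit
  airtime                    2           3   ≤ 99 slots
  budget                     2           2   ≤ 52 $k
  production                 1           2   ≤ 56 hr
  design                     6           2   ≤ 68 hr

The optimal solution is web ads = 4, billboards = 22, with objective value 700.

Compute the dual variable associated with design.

8

Check each constraint at x*: airtime 74/99 (slack 25); budget 52/52 (tight); production 48/56 (slack 8); design 68/68 (tight).
By complementary slackness, y = 0 for the non-binding constraints.
Dual feasibility on the basic columns requires 2·y_budget + 6·y_design = 54, 2·y_budget + 2·y_design = 22.
This yields shadow prices y_budget = 3, y_design = 8.
Shadow price of design = 8.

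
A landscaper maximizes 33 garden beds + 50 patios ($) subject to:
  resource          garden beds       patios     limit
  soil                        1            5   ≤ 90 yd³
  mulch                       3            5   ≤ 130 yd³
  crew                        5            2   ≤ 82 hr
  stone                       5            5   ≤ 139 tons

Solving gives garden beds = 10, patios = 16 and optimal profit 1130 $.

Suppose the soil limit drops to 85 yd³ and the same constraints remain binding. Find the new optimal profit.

At the optimum: soil uses 90 of 90 (binding); mulch uses 110 of 130 (slack = 20); crew uses 82 of 82 (binding); stone uses 130 of 139 (slack = 9).
Since mulch, stone are not tight, their duals are 0.
Dual feasibility on the basic columns requires 1·y_soil + 5·y_crew = 33, 5·y_soil + 2·y_crew = 50.
→ y_soil = 8 and y_crew = 5.
Δz = y_soil·Δb = 8 × (-5) = -40, so new z* = 1130 − 40 = 1090.

1090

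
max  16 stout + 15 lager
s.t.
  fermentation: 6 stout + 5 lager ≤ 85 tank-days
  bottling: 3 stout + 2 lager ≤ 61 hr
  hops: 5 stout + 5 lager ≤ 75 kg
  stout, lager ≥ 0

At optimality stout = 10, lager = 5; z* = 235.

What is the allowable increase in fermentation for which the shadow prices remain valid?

Binding constraints: fermentation, hops. The basis is B = [[6,5],[5,5]] with det 5.
Per unit increase in fermentation, x* moves by d = (1, -1).
The basis stays optimal until lager reaches 0; allowable increase = 5 tank-days.

5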